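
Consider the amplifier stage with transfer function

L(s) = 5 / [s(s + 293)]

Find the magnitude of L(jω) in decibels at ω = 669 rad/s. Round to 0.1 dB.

-99.8 dB

At s = jω = j669:
pole (s+293): 293 + j669 → |·| = √(293²+669²) = √533410 ≈ 730.35, ∠ = arctan(669/293) ≈ 66.35°
pole at origin: |s| = 669, ∠ = 90.00° (in denominator)
|L| = 5 / 4.886e+05 ≈ 1.0233e-05
Gain = 20 log₁₀(1.0233e-05) ≈ -99.80 dB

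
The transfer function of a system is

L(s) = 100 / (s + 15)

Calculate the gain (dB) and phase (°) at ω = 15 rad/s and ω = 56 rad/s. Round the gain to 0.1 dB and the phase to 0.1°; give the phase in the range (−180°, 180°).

At s = jω = j15:
pole (s+15): 15 + j15 → |·| = √(15²+15²) = √450 ≈ 21.213, ∠ = arctan(15/15) ≈ 45.00°
|L| = 100 / 21.213 ≈ 4.7141
Gain = 20 log₁₀(4.7141) ≈ 13.47 dB
∠L = 0.00° − 45.00° = -45.00°

At s = jω = j56:
pole (s+15): 15 + j56 → |·| = √(15²+56²) = √3361 ≈ 57.974, ∠ = arctan(56/15) ≈ 75.00°
|L| = 100 / 57.974 ≈ 1.7249
Gain = 20 log₁₀(1.7249) ≈ 4.74 dB
∠L = 0.00° − 75.00° = -75.00°

ω = 15: 13.5 dB, -45.0°; ω = 56: 4.7 dB, -75.0°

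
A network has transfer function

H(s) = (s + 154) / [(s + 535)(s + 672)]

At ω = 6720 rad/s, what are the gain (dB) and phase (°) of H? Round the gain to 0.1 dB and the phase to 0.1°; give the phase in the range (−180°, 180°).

-76.6 dB, -81.1°

At s = jω = j6720:
zero (s+154): 154 + j6720 → |·| = √(154²+6720²) = √45182116 ≈ 6721.8, ∠ = arctan(6720/154) ≈ 88.69°
pole (s+535): 535 + j6720 → |·| = √(535²+6720²) = √45444625 ≈ 6741.3, ∠ = arctan(6720/535) ≈ 85.45°
pole (s+672): 672 + j6720 → |·| = √(672²+6720²) = √45609984 ≈ 6753.5, ∠ = arctan(6720/672) ≈ 84.29°
|H| = 1 · 6721.8 / 4.5527e+07 ≈ 0.00014764
Gain = 20 log₁₀(0.00014764) ≈ -76.62 dB
∠H = 88.69° − 169.74° = -81.05°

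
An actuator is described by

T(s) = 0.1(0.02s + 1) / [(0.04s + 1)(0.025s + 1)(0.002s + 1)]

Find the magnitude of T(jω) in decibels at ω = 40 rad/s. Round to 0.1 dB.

At ω = 40 rad/s:
zero (1 + j40·0.02) = 1 + j0.8 → |·| ≈ 1.2806, ∠ ≈ 38.66°
pole (1 + j40·0.04) = 1 + j1.6 → |·| ≈ 1.8868, ∠ ≈ 57.99°
pole (1 + j40·0.025) = 1 + j1 → |·| ≈ 1.4142, ∠ ≈ 45.00°
pole (1 + j40·0.002) = 1 + j0.08 → |·| ≈ 1.0032, ∠ ≈ 4.57°
|T| = 0.1 · 1.2806 / (1.8868 · 1.4142 · 1.0032) ≈ 0.04784
Gain = 20 log₁₀(0.04784) ≈ -26.40 dB

-26.4 dB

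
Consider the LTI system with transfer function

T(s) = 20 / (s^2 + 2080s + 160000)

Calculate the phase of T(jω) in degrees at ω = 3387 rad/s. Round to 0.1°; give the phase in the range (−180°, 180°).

Substitute s = j3387:
Numerator: 20 = 20 + j0
Denominator: (j3387)^2 + 2080(j3387) + 160000 = -11311769 + j7044960
|N| = √(20² + 0²) ≈ 20, ∠N ≈ 0.00°
|D| = √(11311769² + 7044960²) ≈ 1.3326e+07, ∠D ≈ 148.09°
∠T = 0.00° − 148.09° = -148.09°

-148.1°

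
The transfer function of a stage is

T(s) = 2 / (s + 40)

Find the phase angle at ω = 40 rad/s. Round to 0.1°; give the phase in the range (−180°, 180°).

Substitute s = j40:
Numerator: 2 = 2 + j0
Denominator: (j40) + 40 = 40 + j40
|N| = √(2² + 0²) ≈ 2, ∠N ≈ 0.00°
|D| = √(40² + 40²) ≈ 56.569, ∠D ≈ 45.00°
∠T = 0.00° − 45.00° = -45.00°

-45.0°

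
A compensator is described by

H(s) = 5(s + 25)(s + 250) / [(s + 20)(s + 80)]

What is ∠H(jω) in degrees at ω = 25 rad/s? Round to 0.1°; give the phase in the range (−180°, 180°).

-18.0°

At s = jω = j25:
zero (s+25): 25 + j25 → |·| = √(25²+25²) = √1250 ≈ 35.355, ∠ = arctan(25/25) ≈ 45.00°
zero (s+250): 250 + j25 → |·| = √(250²+25²) = √63125 ≈ 251.25, ∠ = arctan(25/250) ≈ 5.71°
pole (s+20): 20 + j25 → |·| = √(20²+25²) = √1025 ≈ 32.016, ∠ = arctan(25/20) ≈ 51.34°
pole (s+80): 80 + j25 → |·| = √(80²+25²) = √7025 ≈ 83.815, ∠ = arctan(25/80) ≈ 17.35°
∠H = 50.71° − 68.69° = -17.98°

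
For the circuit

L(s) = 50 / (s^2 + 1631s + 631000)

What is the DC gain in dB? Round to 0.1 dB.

L(0) = 50 / 631000 ≈ 7.9239e-05
20 log₁₀(7.9239e-05) ≈ -82.02 dB

-82.0 dB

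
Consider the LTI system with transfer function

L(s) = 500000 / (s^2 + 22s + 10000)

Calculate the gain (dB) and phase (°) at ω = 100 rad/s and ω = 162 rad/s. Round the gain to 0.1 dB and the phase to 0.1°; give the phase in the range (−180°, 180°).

At s = jω = j100:
quadratic: (j100)² + 22·j100 + 10000 = 0 + j2200 → |·| ≈ 2200, ∠ ≈ 90.00°
|L| = 500000 / 2200 ≈ 227.27
Gain = 20 log₁₀(227.27) ≈ 47.13 dB
∠L = 0.00° − 90.00° = -90.00°

At s = jω = j162:
quadratic: (j162)² + 22·j162 + 10000 = -16244 + j3564 → |·| ≈ 16630, ∠ ≈ 167.63°
|L| = 500000 / 16630 ≈ 30.066
Gain = 20 log₁₀(30.066) ≈ 29.56 dB
∠L = 0.00° − 167.63° = -167.63°

ω = 100: 47.1 dB, -90.0°; ω = 162: 29.6 dB, -167.6°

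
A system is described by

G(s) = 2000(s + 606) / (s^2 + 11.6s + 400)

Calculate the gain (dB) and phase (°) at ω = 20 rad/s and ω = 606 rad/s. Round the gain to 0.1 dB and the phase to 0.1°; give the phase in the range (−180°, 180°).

ω = 20: 74.4 dB, -88.1°; ω = 606: 13.4 dB, -133.9°

At s = jω = j20:
zero (s+606): 606 + j20 → |·| = √(606²+20²) = √367636 ≈ 606.33, ∠ = arctan(20/606) ≈ 1.89°
quadratic: (j20)² + 11.6·j20 + 400 = 0 + j232 → |·| ≈ 232, ∠ ≈ 90.00°
|G| = 2000 · 606.33 / 232 ≈ 5227
Gain = 20 log₁₀(5227) ≈ 74.37 dB
∠G = 1.89° − 90.00° = -88.11°

At s = jω = j606:
zero (s+606): 606 + j606 → |·| = √(606²+606²) = √734472 ≈ 857.01, ∠ = arctan(606/606) ≈ 45.00°
quadratic: (j606)² + 11.6·j606 + 400 = -366836 + j7029.6 → |·| ≈ 3.669e+05, ∠ ≈ 178.90°
|G| = 2000 · 857.01 / 3.669e+05 ≈ 4.6716
Gain = 20 log₁₀(4.6716) ≈ 13.39 dB
∠G = 45.00° − 178.90° = -133.90°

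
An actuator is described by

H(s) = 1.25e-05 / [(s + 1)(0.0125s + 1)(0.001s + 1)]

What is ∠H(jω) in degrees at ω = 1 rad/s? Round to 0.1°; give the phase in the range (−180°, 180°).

-45.8°

At ω = 1 rad/s:
pole (1 + j1·1) = 1 + j1 → |·| ≈ 1.4142, ∠ ≈ 45.00°
pole (1 + j1·0.0125) = 1 + j0.0125 → |·| ≈ 1.0001, ∠ ≈ 0.72°
pole (1 + j1·0.001) = 1 + j0.001 → |·| ≈ 1, ∠ ≈ 0.06°
∠H = (0°) − (45.00° + 0.72° + 0.06°) = -45.78°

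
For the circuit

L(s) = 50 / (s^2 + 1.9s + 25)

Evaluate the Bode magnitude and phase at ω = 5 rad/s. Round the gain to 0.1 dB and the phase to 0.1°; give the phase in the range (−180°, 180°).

At s = jω = j5:
quadratic: (j5)² + 1.9·j5 + 25 = 0 + j9.5 → |·| ≈ 9.5, ∠ ≈ 90.00°
|L| = 50 / 9.5 ≈ 5.2632
Gain = 20 log₁₀(5.2632) ≈ 14.42 dB
∠L = 0.00° − 90.00° = -90.00°

14.4 dB, -90.0°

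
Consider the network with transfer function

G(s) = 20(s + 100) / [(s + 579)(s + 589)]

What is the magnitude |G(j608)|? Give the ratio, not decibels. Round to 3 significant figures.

At s = jω = j608:
zero (s+100): 100 + j608 → |·| = √(100²+608²) = √379664 ≈ 616.17, ∠ = arctan(608/100) ≈ 80.66°
pole (s+579): 579 + j608 → |·| = √(579²+608²) = √704905 ≈ 839.59, ∠ = arctan(608/579) ≈ 46.40°
pole (s+589): 589 + j608 → |·| = √(589²+608²) = √716585 ≈ 846.51, ∠ = arctan(608/589) ≈ 45.91°
|G| = 20 · 616.17 / 7.1072e+05 ≈ 0.017339

0.0173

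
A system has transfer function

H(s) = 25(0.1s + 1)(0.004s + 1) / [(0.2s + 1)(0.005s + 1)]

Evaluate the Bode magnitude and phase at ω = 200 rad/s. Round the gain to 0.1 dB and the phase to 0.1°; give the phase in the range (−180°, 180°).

21.1 dB, -7.8°

At ω = 200 rad/s:
zero (1 + j200·0.1) = 1 + j20 → |·| ≈ 20.025, ∠ ≈ 87.14°
zero (1 + j200·0.004) = 1 + j0.8 → |·| ≈ 1.2806, ∠ ≈ 38.66°
pole (1 + j200·0.2) = 1 + j40 → |·| ≈ 40.012, ∠ ≈ 88.57°
pole (1 + j200·0.005) = 1 + j1 → |·| ≈ 1.4142, ∠ ≈ 45.00°
|H| = 25 · 20.025 · 1.2806 / (40.012 · 1.4142) ≈ 11.33
Gain = 20 log₁₀(11.33) ≈ 21.08 dB
∠H = (87.14° + 38.66°) − (88.57° + 45.00°) = -7.77°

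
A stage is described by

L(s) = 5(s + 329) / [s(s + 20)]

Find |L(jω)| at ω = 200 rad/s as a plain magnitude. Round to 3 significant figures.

0.0479

At s = jω = j200:
zero (s+329): 329 + j200 → |·| = √(329²+200²) = √148241 ≈ 385.02, ∠ = arctan(200/329) ≈ 31.30°
pole (s+20): 20 + j200 → |·| = √(20²+200²) = √40400 ≈ 201, ∠ = arctan(200/20) ≈ 84.29°
pole at origin: |s| = 200, ∠ = 90.00° (in denominator)
|L| = 5 · 385.02 / 40200 ≈ 0.047888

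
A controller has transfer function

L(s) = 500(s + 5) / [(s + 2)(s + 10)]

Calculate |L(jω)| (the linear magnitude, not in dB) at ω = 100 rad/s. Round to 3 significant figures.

At s = jω = j100:
zero (s+5): 5 + j100 → |·| = √(5²+100²) = √10025 ≈ 100.12, ∠ = arctan(100/5) ≈ 87.14°
pole (s+2): 2 + j100 → |·| = √(2²+100²) = √10004 ≈ 100.02, ∠ = arctan(100/2) ≈ 88.85°
pole (s+10): 10 + j100 → |·| = √(10²+100²) = √10100 ≈ 100.5, ∠ = arctan(100/10) ≈ 84.29°
|L| = 500 · 100.12 / 10052 ≈ 4.9801

4.98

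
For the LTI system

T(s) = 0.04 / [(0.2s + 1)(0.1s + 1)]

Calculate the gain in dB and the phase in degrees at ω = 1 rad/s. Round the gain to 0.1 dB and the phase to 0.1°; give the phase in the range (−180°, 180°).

-28.2 dB, -17.0°

At ω = 1 rad/s:
pole (1 + j1·0.2) = 1 + j0.2 → |·| ≈ 1.0198, ∠ ≈ 11.31°
pole (1 + j1·0.1) = 1 + j0.1 → |·| ≈ 1.005, ∠ ≈ 5.71°
|T| = 0.04 · 1 / (1.0198 · 1.005) ≈ 0.039028
Gain = 20 log₁₀(0.039028) ≈ -28.17 dB
∠T = (0°) − (11.31° + 5.71°) = -17.02°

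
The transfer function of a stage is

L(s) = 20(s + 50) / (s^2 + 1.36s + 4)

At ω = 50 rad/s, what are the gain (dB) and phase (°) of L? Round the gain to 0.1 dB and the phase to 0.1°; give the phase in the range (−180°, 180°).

-4.9 dB, -133.4°

At s = jω = j50:
zero (s+50): 50 + j50 → |·| = √(50²+50²) = √5000 ≈ 70.711, ∠ = arctan(50/50) ≈ 45.00°
quadratic: (j50)² + 1.36·j50 + 4 = -2496 + j68 → |·| ≈ 2496.9, ∠ ≈ 178.44°
|L| = 20 · 70.711 / 2496.9 ≈ 0.56639
Gain = 20 log₁₀(0.56639) ≈ -4.94 dB
∠L = 45.00° − 178.44° = -133.44°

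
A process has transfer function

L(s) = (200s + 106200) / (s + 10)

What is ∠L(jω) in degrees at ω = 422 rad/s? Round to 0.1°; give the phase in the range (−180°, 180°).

Substitute s = j422:
Numerator: 200(j422) + 106200 = 106200 + j84400
Denominator: (j422) + 10 = 10 + j422
|N| = √(106200² + 84400²) ≈ 1.3565e+05, ∠N ≈ 38.48°
|D| = √(10² + 422²) ≈ 422.12, ∠D ≈ 88.64°
∠L = 38.48° − 88.64° = -50.16°

-50.2°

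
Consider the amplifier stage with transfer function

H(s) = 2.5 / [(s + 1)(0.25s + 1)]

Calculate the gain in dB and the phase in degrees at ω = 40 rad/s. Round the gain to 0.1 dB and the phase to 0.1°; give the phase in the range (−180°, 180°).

At ω = 40 rad/s:
pole (1 + j40·1) = 1 + j40 → |·| ≈ 40.012, ∠ ≈ 88.57°
pole (1 + j40·0.25) = 1 + j10 → |·| ≈ 10.05, ∠ ≈ 84.29°
|H| = 2.5 · 1 / (40.012 · 10.05) ≈ 0.006217
Gain = 20 log₁₀(0.006217) ≈ -44.13 dB
∠H = (0°) − (88.57° + 84.29°) = -172.86°

-44.1 dB, -172.9°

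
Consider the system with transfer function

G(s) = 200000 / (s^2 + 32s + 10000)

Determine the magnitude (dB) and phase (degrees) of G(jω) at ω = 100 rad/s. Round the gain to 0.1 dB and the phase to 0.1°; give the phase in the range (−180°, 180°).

35.9 dB, -90.0°

At s = jω = j100:
quadratic: (j100)² + 32·j100 + 10000 = 0 + j3200 → |·| ≈ 3200, ∠ ≈ 90.00°
|G| = 200000 / 3200 ≈ 62.5
Gain = 20 log₁₀(62.5) ≈ 35.92 dB
∠G = 0.00° − 90.00° = -90.00°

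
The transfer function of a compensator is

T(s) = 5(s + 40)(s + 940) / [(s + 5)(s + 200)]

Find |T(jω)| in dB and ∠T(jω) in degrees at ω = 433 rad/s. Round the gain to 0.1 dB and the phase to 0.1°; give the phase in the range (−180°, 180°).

At s = jω = j433:
zero (s+40): 40 + j433 → |·| = √(40²+433²) = √189089 ≈ 434.84, ∠ = arctan(433/40) ≈ 84.72°
zero (s+940): 940 + j433 → |·| = √(940²+433²) = √1071089 ≈ 1034.9, ∠ = arctan(433/940) ≈ 24.73°
pole (s+5): 5 + j433 → |·| = √(5²+433²) = √187514 ≈ 433.03, ∠ = arctan(433/5) ≈ 89.34°
pole (s+200): 200 + j433 → |·| = √(200²+433²) = √227489 ≈ 476.96, ∠ = arctan(433/200) ≈ 65.21°
|T| = 5 · 4.5002e+05 / 2.0654e+05 ≈ 10.894
Gain = 20 log₁₀(10.894) ≈ 20.74 dB
∠T = 109.45° − 154.55° = -45.10°

20.7 dB, -45.1°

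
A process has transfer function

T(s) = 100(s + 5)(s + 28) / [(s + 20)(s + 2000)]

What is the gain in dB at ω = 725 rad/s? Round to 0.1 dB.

30.7 dB

At s = jω = j725:
zero (s+5): 5 + j725 → |·| = √(5²+725²) = √525650 ≈ 725.02, ∠ = arctan(725/5) ≈ 89.60°
zero (s+28): 28 + j725 → |·| = √(28²+725²) = √526409 ≈ 725.54, ∠ = arctan(725/28) ≈ 87.79°
pole (s+20): 20 + j725 → |·| = √(20²+725²) = √526025 ≈ 725.28, ∠ = arctan(725/20) ≈ 88.42°
pole (s+2000): 2000 + j725 → |·| = √(2000²+725²) = √4525625 ≈ 2127.4, ∠ = arctan(725/2000) ≈ 19.93°
|T| = 100 · 5.2603e+05 / 1.543e+06 ≈ 34.091
Gain = 20 log₁₀(34.091) ≈ 30.65 dB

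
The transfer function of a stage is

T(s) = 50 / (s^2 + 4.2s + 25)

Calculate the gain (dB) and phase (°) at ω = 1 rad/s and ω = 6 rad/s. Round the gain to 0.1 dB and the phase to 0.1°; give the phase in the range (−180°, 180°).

At s = jω = j1:
quadratic: (j1)² + 4.2·j1 + 25 = 24 + j4.2 → |·| ≈ 24.365, ∠ ≈ 9.93°
|T| = 50 / 24.365 ≈ 2.0521
Gain = 20 log₁₀(2.0521) ≈ 6.24 dB
∠T = 0.00° − 9.93° = -9.93°

At s = jω = j6:
quadratic: (j6)² + 4.2·j6 + 25 = -11 + j25.2 → |·| ≈ 27.496, ∠ ≈ 113.58°
|T| = 50 / 27.496 ≈ 1.8184
Gain = 20 log₁₀(1.8184) ≈ 5.19 dB
∠T = 0.00° − 113.58° = -113.58°

ω = 1: 6.2 dB, -9.9°; ω = 6: 5.2 dB, -113.6°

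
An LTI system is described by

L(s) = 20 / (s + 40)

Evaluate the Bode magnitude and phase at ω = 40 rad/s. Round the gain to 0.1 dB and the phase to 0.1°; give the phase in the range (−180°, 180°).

At s = jω = j40:
pole (s+40): 40 + j40 → |·| = √(40²+40²) = √3200 ≈ 56.569, ∠ = arctan(40/40) ≈ 45.00°
|L| = 20 / 56.569 ≈ 0.35355
Gain = 20 log₁₀(0.35355) ≈ -9.03 dB
∠L = 0.00° − 45.00° = -45.00°

-9.0 dB, -45.0°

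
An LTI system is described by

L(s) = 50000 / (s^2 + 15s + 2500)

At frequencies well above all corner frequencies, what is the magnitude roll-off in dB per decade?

-40 dB/decade

Each pole contributes −20 dB/decade at high frequency; each zero contributes +20 dB/decade.
Net: 0 zero(s) − 2 pole(s) → -40 dB/decade.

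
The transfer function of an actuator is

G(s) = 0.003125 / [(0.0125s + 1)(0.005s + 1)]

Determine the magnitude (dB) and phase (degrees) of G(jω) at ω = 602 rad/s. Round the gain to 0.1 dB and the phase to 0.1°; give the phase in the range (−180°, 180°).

At ω = 602 rad/s:
pole (1 + j602·0.0125) = 1 + j7.525 → |·| ≈ 7.5912, ∠ ≈ 82.43°
pole (1 + j602·0.005) = 1 + j3.01 → |·| ≈ 3.1718, ∠ ≈ 71.62°
|G| = 0.003125 · 1 / (7.5912 · 3.1718) ≈ 0.00012979
Gain = 20 log₁₀(0.00012979) ≈ -77.74 dB
∠G = (0°) − (82.43° + 71.62°) = -154.05°

-77.7 dB, -154.1°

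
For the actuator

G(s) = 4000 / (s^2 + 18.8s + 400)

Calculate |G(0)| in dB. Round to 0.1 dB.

20.0 dB

G(0) = 4000 / 400 = 10
20 log₁₀(10) ≈ 20.00 dB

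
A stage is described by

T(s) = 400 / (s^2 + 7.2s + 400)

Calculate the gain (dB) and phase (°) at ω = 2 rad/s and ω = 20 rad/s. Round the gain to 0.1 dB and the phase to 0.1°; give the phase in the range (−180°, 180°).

ω = 2: 0.1 dB, -2.1°; ω = 20: 8.9 dB, -90.0°

At s = jω = j2:
quadratic: (j2)² + 7.2·j2 + 400 = 396 + j14.4 → |·| ≈ 396.26, ∠ ≈ 2.08°
|T| = 400 / 396.26 ≈ 1.0094
Gain = 20 log₁₀(1.0094) ≈ 0.08 dB
∠T = 0.00° − 2.08° = -2.08°

At s = jω = j20:
quadratic: (j20)² + 7.2·j20 + 400 = 0 + j144 → |·| ≈ 144, ∠ ≈ 90.00°
|T| = 400 / 144 ≈ 2.7778
Gain = 20 log₁₀(2.7778) ≈ 8.87 dB
∠T = 0.00° − 90.00° = -90.00°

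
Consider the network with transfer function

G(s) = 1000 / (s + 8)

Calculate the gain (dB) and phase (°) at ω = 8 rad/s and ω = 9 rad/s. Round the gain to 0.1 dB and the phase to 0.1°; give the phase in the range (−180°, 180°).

Substitute s = j8:
Numerator: 1000 = 1000 + j0
Denominator: (j8) + 8 = 8 + j8
|N| = √(1000² + 0²) ≈ 1000, ∠N ≈ 0.00°
|D| = √(8² + 8²) ≈ 11.314, ∠D ≈ 45.00°
|G| = 1000 / 11.314 ≈ 88.386
Gain = 20 log₁₀(88.386) ≈ 38.93 dB
∠G = 0.00° − 45.00° = -45.00°

Substitute s = j9:
Numerator: 1000 = 1000 + j0
Denominator: (j9) + 8 = 8 + j9
|N| = √(1000² + 0²) ≈ 1000, ∠N ≈ 0.00°
|D| = √(8² + 9²) ≈ 12.042, ∠D ≈ 48.37°
|G| = 1000 / 12.042 ≈ 83.043
Gain = 20 log₁₀(83.043) ≈ 38.39 dB
∠G = 0.00° − 48.37° = -48.37°

ω = 8: 38.9 dB, -45.0°; ω = 9: 38.4 dB, -48.4°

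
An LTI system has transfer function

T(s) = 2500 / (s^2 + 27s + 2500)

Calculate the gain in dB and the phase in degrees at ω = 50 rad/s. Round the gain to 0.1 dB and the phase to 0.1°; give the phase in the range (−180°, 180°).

5.4 dB, -90.0°

At s = jω = j50:
quadratic: (j50)² + 27·j50 + 2500 = 0 + j1350 → |·| ≈ 1350, ∠ ≈ 90.00°
|T| = 2500 / 1350 ≈ 1.8519
Gain = 20 log₁₀(1.8519) ≈ 5.35 dB
∠T = 0.00° − 90.00° = -90.00°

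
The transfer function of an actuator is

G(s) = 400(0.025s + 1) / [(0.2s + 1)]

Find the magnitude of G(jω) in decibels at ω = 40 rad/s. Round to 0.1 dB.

At ω = 40 rad/s:
zero (1 + j40·0.025) = 1 + j1 → |·| ≈ 1.4142, ∠ ≈ 45.00°
pole (1 + j40·0.2) = 1 + j8 → |·| ≈ 8.0623, ∠ ≈ 82.87°
|G| = 400 · 1.4142 / (8.0623) ≈ 70.164
Gain = 20 log₁₀(70.164) ≈ 36.92 dB

36.9 dB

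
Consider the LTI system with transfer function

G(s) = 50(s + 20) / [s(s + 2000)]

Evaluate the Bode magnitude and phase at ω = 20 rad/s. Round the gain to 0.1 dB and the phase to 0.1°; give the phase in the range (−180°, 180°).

At s = jω = j20:
zero (s+20): 20 + j20 → |·| = √(20²+20²) = √800 ≈ 28.284, ∠ = arctan(20/20) ≈ 45.00°
pole (s+2000): 2000 + j20 → |·| = √(2000²+20²) = √4000400 ≈ 2000.1, ∠ = arctan(20/2000) ≈ 0.57°
pole at origin: |s| = 20, ∠ = 90.00° (in denominator)
|G| = 50 · 28.284 / 40002 ≈ 0.035353
Gain = 20 log₁₀(0.035353) ≈ -29.03 dB
∠G = 45.00° − 90.57° = -45.57°

-29.0 dB, -45.6°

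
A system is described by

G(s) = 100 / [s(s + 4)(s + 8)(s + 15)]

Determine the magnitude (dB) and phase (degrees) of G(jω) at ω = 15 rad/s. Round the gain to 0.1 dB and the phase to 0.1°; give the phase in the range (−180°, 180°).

At s = jω = j15:
pole (s+4): 4 + j15 → |·| = √(4²+15²) = √241 ≈ 15.524, ∠ = arctan(15/4) ≈ 75.07°
pole (s+8): 8 + j15 → |·| = √(8²+15²) = √289 ≈ 17, ∠ = arctan(15/8) ≈ 61.93°
pole (s+15): 15 + j15 → |·| = √(15²+15²) = √450 ≈ 21.213, ∠ = arctan(15/15) ≈ 45.00°
pole at origin: |s| = 15, ∠ = 90.00° (in denominator)
|G| = 100 / 83974 ≈ 0.0011908
Gain = 20 log₁₀(0.0011908) ≈ -58.48 dB
∠G = 0.00° − 272.00° = -272.00° ≡ 88.00° (principal value)

-58.5 dB, 88.0°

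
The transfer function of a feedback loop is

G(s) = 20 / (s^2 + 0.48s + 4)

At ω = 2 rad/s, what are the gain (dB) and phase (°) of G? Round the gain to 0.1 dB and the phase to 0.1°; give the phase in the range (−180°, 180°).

At s = jω = j2:
quadratic: (j2)² + 0.48·j2 + 4 = 0 + j0.96 → |·| ≈ 0.96, ∠ ≈ 90.00°
|G| = 20 / 0.96 ≈ 20.833
Gain = 20 log₁₀(20.833) ≈ 26.38 dB
∠G = 0.00° − 90.00° = -90.00°

26.4 dB, -90.0°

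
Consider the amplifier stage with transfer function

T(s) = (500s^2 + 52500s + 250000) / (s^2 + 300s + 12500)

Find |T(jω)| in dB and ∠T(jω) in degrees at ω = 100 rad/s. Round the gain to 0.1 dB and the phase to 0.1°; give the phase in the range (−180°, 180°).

47.4 dB, 46.9°

Substitute s = j100:
Numerator: 500(j100)^2 + 52500(j100) + 250000 = -4750000 + j5250000
Denominator: (j100)^2 + 300(j100) + 12500 = 2500 + j30000
|N| = √(4750000² + 5250000²) ≈ 7.0799e+06, ∠N ≈ 132.14°
|D| = √(2500² + 30000²) ≈ 30104, ∠D ≈ 85.24°
|T| = 7.0799e+06 / 30104 ≈ 235.18
Gain = 20 log₁₀(235.18) ≈ 47.43 dB
∠T = 132.14° − 85.24° = 46.90°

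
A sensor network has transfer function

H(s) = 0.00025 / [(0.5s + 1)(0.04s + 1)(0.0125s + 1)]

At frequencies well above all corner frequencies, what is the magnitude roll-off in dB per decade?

Each pole contributes −20 dB/decade at high frequency; each zero contributes +20 dB/decade.
Net: 0 zero(s) − 3 pole(s) → -60 dB/decade.

-60 dB/decade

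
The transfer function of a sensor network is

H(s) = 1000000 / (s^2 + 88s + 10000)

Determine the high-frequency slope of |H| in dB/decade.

-40 dB/decade

Each pole contributes −20 dB/decade at high frequency; each zero contributes +20 dB/decade.
Net: 0 zero(s) − 2 pole(s) → -40 dB/decade.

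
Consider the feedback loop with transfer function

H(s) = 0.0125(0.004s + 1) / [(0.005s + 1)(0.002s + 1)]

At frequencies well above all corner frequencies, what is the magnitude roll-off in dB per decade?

-20 dB/decade

Each pole contributes −20 dB/decade at high frequency; each zero contributes +20 dB/decade.
Net: 1 zero(s) − 2 pole(s) → -20 dB/decade.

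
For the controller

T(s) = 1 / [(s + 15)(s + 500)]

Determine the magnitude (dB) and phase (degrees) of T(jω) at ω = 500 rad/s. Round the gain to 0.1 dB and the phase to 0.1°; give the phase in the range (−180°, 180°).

At s = jω = j500:
pole (s+15): 15 + j500 → |·| = √(15²+500²) = √250225 ≈ 500.22, ∠ = arctan(500/15) ≈ 88.28°
pole (s+500): 500 + j500 → |·| = √(500²+500²) = √500000 ≈ 707.11, ∠ = arctan(500/500) ≈ 45.00°
|T| = 1 / 3.5371e+05 ≈ 2.8272e-06
Gain = 20 log₁₀(2.8272e-06) ≈ -110.97 dB
∠T = 0.00° − 133.28° = -133.28°

-111.0 dB, -133.3°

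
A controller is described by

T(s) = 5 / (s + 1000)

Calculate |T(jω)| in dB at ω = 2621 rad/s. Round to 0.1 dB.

-55.0 dB

Substitute s = j2621:
Numerator: 5 = 5 + j0
Denominator: (j2621) + 1000 = 1000 + j2621
|N| = √(5² + 0²) ≈ 5, ∠N ≈ 0.00°
|D| = √(1000² + 2621²) ≈ 2805.3, ∠D ≈ 69.12°
|T| = 5 / 2805.3 ≈ 0.0017823
Gain = 20 log₁₀(0.0017823) ≈ -54.98 dB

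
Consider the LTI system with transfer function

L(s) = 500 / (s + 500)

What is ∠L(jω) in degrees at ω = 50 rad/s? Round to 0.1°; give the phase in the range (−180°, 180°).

-5.7°

Substitute s = j50:
Numerator: 500 = 500 + j0
Denominator: (j50) + 500 = 500 + j50
|N| = √(500² + 0²) ≈ 500, ∠N ≈ 0.00°
|D| = √(500² + 50²) ≈ 502.49, ∠D ≈ 5.71°
∠L = 0.00° − 5.71° = -5.71°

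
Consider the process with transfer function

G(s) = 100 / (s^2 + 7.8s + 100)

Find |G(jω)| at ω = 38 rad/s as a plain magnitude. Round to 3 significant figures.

0.0727

At s = jω = j38:
quadratic: (j38)² + 7.8·j38 + 100 = -1344 + j296.4 → |·| ≈ 1376.3, ∠ ≈ 167.56°
|G| = 100 / 1376.3 ≈ 0.072659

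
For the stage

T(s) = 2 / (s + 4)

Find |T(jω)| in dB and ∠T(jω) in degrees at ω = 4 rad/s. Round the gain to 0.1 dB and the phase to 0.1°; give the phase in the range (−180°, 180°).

-9.0 dB, -45.0°

Substitute s = j4:
Numerator: 2 = 2 + j0
Denominator: (j4) + 4 = 4 + j4
|N| = √(2² + 0²) ≈ 2, ∠N ≈ 0.00°
|D| = √(4² + 4²) ≈ 5.6569, ∠D ≈ 45.00°
|T| = 2 / 5.6569 ≈ 0.35355
Gain = 20 log₁₀(0.35355) ≈ -9.03 dB
∠T = 0.00° − 45.00° = -45.00°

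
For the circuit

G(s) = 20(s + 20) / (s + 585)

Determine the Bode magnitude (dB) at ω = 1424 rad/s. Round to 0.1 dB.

25.3 dB

At s = jω = j1424:
zero (s+20): 20 + j1424 → |·| = √(20²+1424²) = √2028176 ≈ 1424.1, ∠ = arctan(1424/20) ≈ 89.20°
pole (s+585): 585 + j1424 → |·| = √(585²+1424²) = √2370001 ≈ 1539.5, ∠ = arctan(1424/585) ≈ 67.67°
|G| = 20 · 1424.1 / 1539.5 ≈ 18.501
Gain = 20 log₁₀(18.501) ≈ 25.34 dB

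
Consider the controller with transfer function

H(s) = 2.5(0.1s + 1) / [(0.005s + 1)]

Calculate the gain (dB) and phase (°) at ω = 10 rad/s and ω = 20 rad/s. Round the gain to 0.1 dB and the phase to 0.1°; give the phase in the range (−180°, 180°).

At ω = 10 rad/s:
zero (1 + j10·0.1) = 1 + j1 → |·| ≈ 1.4142, ∠ ≈ 45.00°
pole (1 + j10·0.005) = 1 + j0.05 → |·| ≈ 1.0012, ∠ ≈ 2.86°
|H| = 2.5 · 1.4142 / (1.0012) ≈ 3.5313
Gain = 20 log₁₀(3.5313) ≈ 10.96 dB
∠H = (45.00°) − (2.86°) = 42.14°

At ω = 20 rad/s:
zero (1 + j20·0.1) = 1 + j2 → |·| ≈ 2.2361, ∠ ≈ 63.43°
pole (1 + j20·0.005) = 1 + j0.1 → |·| ≈ 1.005, ∠ ≈ 5.71°
|H| = 2.5 · 2.2361 / (1.005) ≈ 5.5624
Gain = 20 log₁₀(5.5624) ≈ 14.91 dB
∠H = (63.43°) − (5.71°) = 57.72°

ω = 10: 11.0 dB, 42.1°; ω = 20: 14.9 dB, 57.7°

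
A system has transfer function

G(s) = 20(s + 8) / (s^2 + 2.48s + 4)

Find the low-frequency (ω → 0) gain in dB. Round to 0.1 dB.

32.0 dB

G(0) = 20·8 / 4 = 40
20 log₁₀(40) ≈ 32.04 dB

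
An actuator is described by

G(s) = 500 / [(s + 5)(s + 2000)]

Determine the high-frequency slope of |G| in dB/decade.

Each pole contributes −20 dB/decade at high frequency; each zero contributes +20 dB/decade.
Net: 0 zero(s) − 2 pole(s) → -40 dB/decade.

-40 dB/decade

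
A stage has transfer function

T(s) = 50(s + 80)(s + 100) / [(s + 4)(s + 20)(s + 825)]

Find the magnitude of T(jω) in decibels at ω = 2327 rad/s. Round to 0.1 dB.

At s = jω = j2327:
zero (s+80): 80 + j2327 → |·| = √(80²+2327²) = √5421329 ≈ 2328.4, ∠ = arctan(2327/80) ≈ 88.03°
zero (s+100): 100 + j2327 → |·| = √(100²+2327²) = √5424929 ≈ 2329.1, ∠ = arctan(2327/100) ≈ 87.54°
pole (s+4): 4 + j2327 → |·| = √(4²+2327²) = √5414945 ≈ 2327, ∠ = arctan(2327/4) ≈ 89.90°
pole (s+20): 20 + j2327 → |·| = √(20²+2327²) = √5415329 ≈ 2327.1, ∠ = arctan(2327/20) ≈ 89.51°
pole (s+825): 825 + j2327 → |·| = √(825²+2327²) = √6095554 ≈ 2468.9, ∠ = arctan(2327/825) ≈ 70.48°
|T| = 50 · 5.4231e+06 / 1.3369e+10 ≈ 0.020282
Gain = 20 log₁₀(0.020282) ≈ -33.86 dB

-33.9 dB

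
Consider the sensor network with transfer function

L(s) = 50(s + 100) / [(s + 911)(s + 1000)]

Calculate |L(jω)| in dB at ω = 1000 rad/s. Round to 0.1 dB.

-31.6 dB

At s = jω = j1000:
zero (s+100): 100 + j1000 → |·| = √(100²+1000²) = √1010000 ≈ 1005, ∠ = arctan(1000/100) ≈ 84.29°
pole (s+911): 911 + j1000 → |·| = √(911²+1000²) = √1829921 ≈ 1352.7, ∠ = arctan(1000/911) ≈ 47.67°
pole (s+1000): 1000 + j1000 → |·| = √(1000²+1000²) = √2000000 ≈ 1414.2, ∠ = arctan(1000/1000) ≈ 45.00°
|L| = 50 · 1005 / 1.913e+06 ≈ 0.026268
Gain = 20 log₁₀(0.026268) ≈ -31.61 dB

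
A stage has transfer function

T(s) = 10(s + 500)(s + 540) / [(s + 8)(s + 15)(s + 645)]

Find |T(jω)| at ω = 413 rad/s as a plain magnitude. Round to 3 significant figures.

At s = jω = j413:
zero (s+500): 500 + j413 → |·| = √(500²+413²) = √420569 ≈ 648.51, ∠ = arctan(413/500) ≈ 39.56°
zero (s+540): 540 + j413 → |·| = √(540²+413²) = √462169 ≈ 679.83, ∠ = arctan(413/540) ≈ 37.41°
pole (s+8): 8 + j413 → |·| = √(8²+413²) = √170633 ≈ 413.08, ∠ = arctan(413/8) ≈ 88.89°
pole (s+15): 15 + j413 → |·| = √(15²+413²) = √170794 ≈ 413.27, ∠ = arctan(413/15) ≈ 87.92°
pole (s+645): 645 + j413 → |·| = √(645²+413²) = √586594 ≈ 765.89, ∠ = arctan(413/645) ≈ 32.63°
|T| = 10 · 4.4088e+05 / 1.3075e+08 ≈ 0.033719

0.0337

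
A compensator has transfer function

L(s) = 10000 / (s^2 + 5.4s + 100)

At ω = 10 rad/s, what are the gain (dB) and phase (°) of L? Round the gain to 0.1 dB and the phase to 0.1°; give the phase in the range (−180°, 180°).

At s = jω = j10:
quadratic: (j10)² + 5.4·j10 + 100 = 0 + j54 → |·| ≈ 54, ∠ ≈ 90.00°
|L| = 10000 / 54 ≈ 185.19
Gain = 20 log₁₀(185.19) ≈ 45.35 dB
∠L = 0.00° − 90.00° = -90.00°

45.4 dB, -90.0°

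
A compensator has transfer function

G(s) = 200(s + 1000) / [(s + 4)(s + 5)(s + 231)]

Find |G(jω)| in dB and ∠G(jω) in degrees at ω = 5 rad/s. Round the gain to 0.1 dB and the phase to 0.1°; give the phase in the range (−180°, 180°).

At s = jω = j5:
zero (s+1000): 1000 + j5 → |·| = √(1000²+5²) = √1000025 ≈ 1000, ∠ = arctan(5/1000) ≈ 0.29°
pole (s+4): 4 + j5 → |·| = √(4²+5²) = √41 ≈ 6.4031, ∠ = arctan(5/4) ≈ 51.34°
pole (s+5): 5 + j5 → |·| = √(5²+5²) = √50 ≈ 7.0711, ∠ = arctan(5/5) ≈ 45.00°
pole (s+231): 231 + j5 → |·| = √(231²+5²) = √53386 ≈ 231.05, ∠ = arctan(5/231) ≈ 1.24°
|G| = 200 · 1000 / 10461 ≈ 19.119
Gain = 20 log₁₀(19.119) ≈ 25.63 dB
∠G = 0.29° − 97.58° = -97.29°

25.6 dB, -97.3°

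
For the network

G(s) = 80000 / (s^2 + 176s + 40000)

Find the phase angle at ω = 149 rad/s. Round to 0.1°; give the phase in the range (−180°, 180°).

At s = jω = j149:
quadratic: (j149)² + 176·j149 + 40000 = 17799 + j26224 → |·| ≈ 31694, ∠ ≈ 55.83°
∠G = 0.00° − 55.83° = -55.83°

-55.8°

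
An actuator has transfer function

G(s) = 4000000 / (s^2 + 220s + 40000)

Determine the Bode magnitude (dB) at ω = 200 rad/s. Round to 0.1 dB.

At s = jω = j200:
quadratic: (j200)² + 220·j200 + 40000 = 0 + j44000 → |·| ≈ 44000, ∠ ≈ 90.00°
|G| = 4000000 / 44000 ≈ 90.909
Gain = 20 log₁₀(90.909) ≈ 39.17 dB

39.2 dB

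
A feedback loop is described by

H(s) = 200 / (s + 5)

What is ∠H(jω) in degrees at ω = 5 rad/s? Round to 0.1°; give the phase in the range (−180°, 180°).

Substitute s = j5:
Numerator: 200 = 200 + j0
Denominator: (j5) + 5 = 5 + j5
|N| = √(200² + 0²) ≈ 200, ∠N ≈ 0.00°
|D| = √(5² + 5²) ≈ 7.0711, ∠D ≈ 45.00°
∠H = 0.00° − 45.00° = -45.00°

-45.0°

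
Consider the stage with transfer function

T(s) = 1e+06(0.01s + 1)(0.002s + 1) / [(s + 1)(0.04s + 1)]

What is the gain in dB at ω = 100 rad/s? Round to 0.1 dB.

70.9 dB

At ω = 100 rad/s:
zero (1 + j100·0.01) = 1 + j1 → |·| ≈ 1.4142, ∠ ≈ 45.00°
zero (1 + j100·0.002) = 1 + j0.2 → |·| ≈ 1.0198, ∠ ≈ 11.31°
pole (1 + j100·1) = 1 + j100 → |·| ≈ 100, ∠ ≈ 89.43°
pole (1 + j100·0.04) = 1 + j4 → |·| ≈ 4.1231, ∠ ≈ 75.96°
|T| = 1e+06 · 1.4142 · 1.0198 / (100 · 4.1231) ≈ 3497.9
Gain = 20 log₁₀(3497.9) ≈ 70.88 dB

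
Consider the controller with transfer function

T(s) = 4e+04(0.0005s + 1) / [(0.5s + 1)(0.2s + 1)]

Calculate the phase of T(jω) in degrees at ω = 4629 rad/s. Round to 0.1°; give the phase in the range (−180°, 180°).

At ω = 4629 rad/s:
zero (1 + j4629·0.0005) = 1 + j2.3145 → |·| ≈ 2.5213, ∠ ≈ 66.63°
pole (1 + j4629·0.5) = 1 + j2314.5 → |·| ≈ 2314.5, ∠ ≈ 89.98°
pole (1 + j4629·0.2) = 1 + j925.8 → |·| ≈ 925.8, ∠ ≈ 89.94°
∠T = (66.63°) − (89.98° + 89.94°) = -113.29°

-113.3°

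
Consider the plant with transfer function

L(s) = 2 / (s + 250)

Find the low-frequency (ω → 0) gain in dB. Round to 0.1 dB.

L(0) = 2 / 250 = 0.008
20 log₁₀(0.008) ≈ -41.94 dB

-41.9 dB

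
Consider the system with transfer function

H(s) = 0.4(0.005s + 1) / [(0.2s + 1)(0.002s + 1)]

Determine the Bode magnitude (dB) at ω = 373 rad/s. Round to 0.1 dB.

At ω = 373 rad/s:
zero (1 + j373·0.005) = 1 + j1.865 → |·| ≈ 2.1162, ∠ ≈ 61.80°
pole (1 + j373·0.2) = 1 + j74.6 → |·| ≈ 74.607, ∠ ≈ 89.23°
pole (1 + j373·0.002) = 1 + j0.746 → |·| ≈ 1.2476, ∠ ≈ 36.72°
|H| = 0.4 · 2.1162 / (74.607 · 1.2476) ≈ 0.0090941
Gain = 20 log₁₀(0.0090941) ≈ -40.82 dB

-40.8 dB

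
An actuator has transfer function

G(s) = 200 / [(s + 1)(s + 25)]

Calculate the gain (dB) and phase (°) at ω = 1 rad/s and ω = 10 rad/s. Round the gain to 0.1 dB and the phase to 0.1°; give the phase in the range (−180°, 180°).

At s = jω = j1:
pole (s+1): 1 + j1 → |·| = √(1²+1²) = √2 ≈ 1.4142, ∠ = arctan(1/1) ≈ 45.00°
pole (s+25): 25 + j1 → |·| = √(25²+1²) = √626 ≈ 25.02, ∠ = arctan(1/25) ≈ 2.29°
|G| = 200 / 35.383 ≈ 5.6524
Gain = 20 log₁₀(5.6524) ≈ 15.04 dB
∠G = 0.00° − 47.29° = -47.29°

At s = jω = j10:
pole (s+1): 1 + j10 → |·| = √(1²+10²) = √101 ≈ 10.05, ∠ = arctan(10/1) ≈ 84.29°
pole (s+25): 25 + j10 → |·| = √(25²+10²) = √725 ≈ 26.926, ∠ = arctan(10/25) ≈ 21.80°
|G| = 200 / 270.61 ≈ 0.73907
Gain = 20 log₁₀(0.73907) ≈ -2.63 dB
∠G = 0.00° − 106.09° = -106.09°

ω = 1: 15.0 dB, -47.3°; ω = 10: -2.6 dB, -106.1°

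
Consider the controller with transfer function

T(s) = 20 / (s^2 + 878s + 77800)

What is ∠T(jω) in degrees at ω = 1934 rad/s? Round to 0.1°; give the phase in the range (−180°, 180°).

-155.1°

Substitute s = j1934:
Numerator: 20 = 20 + j0
Denominator: (j1934)^2 + 878(j1934) + 77800 = -3662556 + j1698052
|N| = √(20² + 0²) ≈ 20, ∠N ≈ 0.00°
|D| = √(3662556² + 1698052²) ≈ 4.037e+06, ∠D ≈ 155.13°
∠T = 0.00° − 155.13° = -155.13°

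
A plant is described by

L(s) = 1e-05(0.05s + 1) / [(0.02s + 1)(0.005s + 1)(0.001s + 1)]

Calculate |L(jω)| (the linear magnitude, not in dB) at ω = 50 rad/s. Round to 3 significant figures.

At ω = 50 rad/s:
zero (1 + j50·0.05) = 1 + j2.5 → |·| ≈ 2.6926, ∠ ≈ 68.20°
pole (1 + j50·0.02) = 1 + j1 → |·| ≈ 1.4142, ∠ ≈ 45.00°
pole (1 + j50·0.005) = 1 + j0.25 → |·| ≈ 1.0308, ∠ ≈ 14.04°
pole (1 + j50·0.001) = 1 + j0.05 → |·| ≈ 1.0012, ∠ ≈ 2.86°
|L| = 1e-05 · 2.6926 / (1.4142 · 1.0308 · 1.0012) ≈ 1.8449e-05

1.84e-05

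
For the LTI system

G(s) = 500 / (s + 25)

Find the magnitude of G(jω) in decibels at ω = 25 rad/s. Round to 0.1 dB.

23.0 dB

At s = jω = j25:
pole (s+25): 25 + j25 → |·| = √(25²+25²) = √1250 ≈ 35.355, ∠ = arctan(25/25) ≈ 45.00°
|G| = 500 / 35.355 ≈ 14.142
Gain = 20 log₁₀(14.142) ≈ 23.01 dB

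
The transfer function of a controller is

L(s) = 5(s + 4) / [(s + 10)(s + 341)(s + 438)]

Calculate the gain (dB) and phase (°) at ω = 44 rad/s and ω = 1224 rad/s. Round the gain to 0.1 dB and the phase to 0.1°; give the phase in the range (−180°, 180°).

At s = jω = j44:
zero (s+4): 4 + j44 → |·| = √(4²+44²) = √1952 ≈ 44.181, ∠ = arctan(44/4) ≈ 84.81°
pole (s+10): 10 + j44 → |·| = √(10²+44²) = √2036 ≈ 45.122, ∠ = arctan(44/10) ≈ 77.20°
pole (s+341): 341 + j44 → |·| = √(341²+44²) = √118217 ≈ 343.83, ∠ = arctan(44/341) ≈ 7.35°
pole (s+438): 438 + j44 → |·| = √(438²+44²) = √193780 ≈ 440.2, ∠ = arctan(44/438) ≈ 5.74°
|L| = 5 · 44.181 / 6.8294e+06 ≈ 3.2346e-05
Gain = 20 log₁₀(3.2346e-05) ≈ -89.80 dB
∠L = 84.81° − 90.29° = -5.48°

At s = jω = j1224:
zero (s+4): 4 + j1224 → |·| = √(4²+1224²) = √1498192 ≈ 1224, ∠ = arctan(1224/4) ≈ 89.81°
pole (s+10): 10 + j1224 → |·| = √(10²+1224²) = √1498276 ≈ 1224, ∠ = arctan(1224/10) ≈ 89.53°
pole (s+341): 341 + j1224 → |·| = √(341²+1224²) = √1614457 ≈ 1270.6, ∠ = arctan(1224/341) ≈ 74.43°
pole (s+438): 438 + j1224 → |·| = √(438²+1224²) = √1690020 ≈ 1300, ∠ = arctan(1224/438) ≈ 70.31°
|L| = 5 · 1224 / 2.0218e+09 ≈ 3.027e-06
Gain = 20 log₁₀(3.027e-06) ≈ -110.38 dB
∠L = 89.81° − 234.27° = -144.46°

ω = 44: -89.8 dB, -5.5°; ω = 1224: -110.4 dB, -144.5°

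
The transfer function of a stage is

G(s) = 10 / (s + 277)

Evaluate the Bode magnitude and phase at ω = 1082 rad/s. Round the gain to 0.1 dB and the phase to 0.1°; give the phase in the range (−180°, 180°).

-41.0 dB, -75.6°

At s = jω = j1082:
pole (s+277): 277 + j1082 → |·| = √(277²+1082²) = √1247453 ≈ 1116.9, ∠ = arctan(1082/277) ≈ 75.64°
|G| = 10 / 1116.9 ≈ 0.0089534
Gain = 20 log₁₀(0.0089534) ≈ -40.96 dB
∠G = 0.00° − 75.64° = -75.64°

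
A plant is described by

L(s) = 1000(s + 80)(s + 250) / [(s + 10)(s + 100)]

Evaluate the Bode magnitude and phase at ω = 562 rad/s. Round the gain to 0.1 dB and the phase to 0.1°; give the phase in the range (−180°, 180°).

60.7 dB, -21.0°

At s = jω = j562:
zero (s+80): 80 + j562 → |·| = √(80²+562²) = √322244 ≈ 567.67, ∠ = arctan(562/80) ≈ 81.90°
zero (s+250): 250 + j562 → |·| = √(250²+562²) = √378344 ≈ 615.1, ∠ = arctan(562/250) ≈ 66.02°
pole (s+10): 10 + j562 → |·| = √(10²+562²) = √315944 ≈ 562.09, ∠ = arctan(562/10) ≈ 88.98°
pole (s+100): 100 + j562 → |·| = √(100²+562²) = √325844 ≈ 570.83, ∠ = arctan(562/100) ≈ 79.91°
|L| = 1000 · 3.4917e+05 / 3.2086e+05 ≈ 1088.2
Gain = 20 log₁₀(1088.2) ≈ 60.73 dB
∠L = 147.92° − 168.89° = -20.97°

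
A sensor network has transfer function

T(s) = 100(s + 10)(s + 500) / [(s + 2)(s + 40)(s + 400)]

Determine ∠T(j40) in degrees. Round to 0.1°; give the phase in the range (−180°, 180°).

At s = jω = j40:
zero (s+10): 10 + j40 → |·| = √(10²+40²) = √1700 ≈ 41.231, ∠ = arctan(40/10) ≈ 75.96°
zero (s+500): 500 + j40 → |·| = √(500²+40²) = √251600 ≈ 501.6, ∠ = arctan(40/500) ≈ 4.57°
pole (s+2): 2 + j40 → |·| = √(2²+40²) = √1604 ≈ 40.05, ∠ = arctan(40/2) ≈ 87.14°
pole (s+40): 40 + j40 → |·| = √(40²+40²) = √3200 ≈ 56.569, ∠ = arctan(40/40) ≈ 45.00°
pole (s+400): 400 + j40 → |·| = √(400²+40²) = √161600 ≈ 402, ∠ = arctan(40/400) ≈ 5.71°
∠T = 80.53° − 137.85° = -57.32°

-57.3°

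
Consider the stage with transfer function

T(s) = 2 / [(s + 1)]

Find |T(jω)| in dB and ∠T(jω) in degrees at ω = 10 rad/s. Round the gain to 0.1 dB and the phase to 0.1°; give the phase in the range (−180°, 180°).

At ω = 10 rad/s:
pole (1 + j10·1) = 1 + j10 → |·| ≈ 10.05, ∠ ≈ 84.29°
|T| = 2 · 1 / (10.05) ≈ 0.199
Gain = 20 log₁₀(0.199) ≈ -14.02 dB
∠T = (0°) − (84.29°) = -84.29°

-14.0 dB, -84.3°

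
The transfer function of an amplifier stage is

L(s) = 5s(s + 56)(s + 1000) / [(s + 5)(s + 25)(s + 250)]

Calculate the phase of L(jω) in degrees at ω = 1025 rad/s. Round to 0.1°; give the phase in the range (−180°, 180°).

At s = jω = j1025:
zero (s+56): 56 + j1025 → |·| = √(56²+1025²) = √1053761 ≈ 1026.5, ∠ = arctan(1025/56) ≈ 86.87°
zero (s+1000): 1000 + j1025 → |·| = √(1000²+1025²) = √2050625 ≈ 1432, ∠ = arctan(1025/1000) ≈ 45.71°
zero at origin: s = j1025 → |·| = 1025, ∠ = 90.00°
pole (s+5): 5 + j1025 → |·| = √(5²+1025²) = √1050650 ≈ 1025, ∠ = arctan(1025/5) ≈ 89.72°
pole (s+25): 25 + j1025 → |·| = √(25²+1025²) = √1051250 ≈ 1025.3, ∠ = arctan(1025/25) ≈ 88.60°
pole (s+250): 250 + j1025 → |·| = √(250²+1025²) = √1113125 ≈ 1055, ∠ = arctan(1025/250) ≈ 76.29°
∠L = 222.58° − 254.61° = -32.03°

-32.0°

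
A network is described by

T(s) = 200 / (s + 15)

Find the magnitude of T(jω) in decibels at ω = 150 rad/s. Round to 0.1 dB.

2.5 dB

Substitute s = j150:
Numerator: 200 = 200 + j0
Denominator: (j150) + 15 = 15 + j150
|N| = √(200² + 0²) ≈ 200, ∠N ≈ 0.00°
|D| = √(15² + 150²) ≈ 150.75, ∠D ≈ 84.29°
|T| = 200 / 150.75 ≈ 1.3267
Gain = 20 log₁₀(1.3267) ≈ 2.46 dB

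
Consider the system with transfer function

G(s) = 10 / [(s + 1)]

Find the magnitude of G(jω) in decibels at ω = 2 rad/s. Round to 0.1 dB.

At ω = 2 rad/s:
pole (1 + j2·1) = 1 + j2 → |·| ≈ 2.2361, ∠ ≈ 63.43°
|G| = 10 · 1 / (2.2361) ≈ 4.4721
Gain = 20 log₁₀(4.4721) ≈ 13.01 dB

13.0 dB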